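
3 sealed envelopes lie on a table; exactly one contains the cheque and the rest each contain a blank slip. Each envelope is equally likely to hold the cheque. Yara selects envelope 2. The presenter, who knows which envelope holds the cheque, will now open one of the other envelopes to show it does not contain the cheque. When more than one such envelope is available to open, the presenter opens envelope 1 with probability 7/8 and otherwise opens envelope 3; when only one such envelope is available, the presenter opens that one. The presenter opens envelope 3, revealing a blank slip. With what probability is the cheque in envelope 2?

1/9

Consider each possible location of the cheque in turn.
If it is in envelope 1 (prior 1/3): only envelope 3 is available, probability 1; weight (1/3)·1 = 1/3.
If it is in envelope 2 (prior 1/3): envelope 1 is available but not opened, probability 1/8; weight (1/3)·(1/8) = 1/24.
If it is in envelope 3 (prior 1/3): the presenter opened envelope 3, so this case is ruled out; weight (1/3)·0 = 0.
The weights sum to 3/8.
So P(the cheque in envelope 2 | the presenter opened envelope 3) = (1/24) / (3/8) = 1/9.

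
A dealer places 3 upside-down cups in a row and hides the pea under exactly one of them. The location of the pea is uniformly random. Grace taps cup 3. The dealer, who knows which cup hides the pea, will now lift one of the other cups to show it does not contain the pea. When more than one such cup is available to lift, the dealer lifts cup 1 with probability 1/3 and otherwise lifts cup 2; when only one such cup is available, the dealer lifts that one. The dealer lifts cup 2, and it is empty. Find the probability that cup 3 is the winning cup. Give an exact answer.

2/5

Condition on the true location of the pea.
If it is under cup 1 (prior 1/3): only cup 2 is available, probability 1; weight (1/3)·1 = 1/3.
If it is under cup 2 (prior 1/3): the dealer opened cup 2, so this case is ruled out; weight (1/3)·0 = 0.
If it is under cup 3 (prior 1/3): cup 1 is available but not opened, probability 2/3; weight (1/3)·(2/3) = 2/9.
The weights sum to 5/9.
So P(the pea under cup 3 | the dealer opened cup 2) = (2/9) / (5/9) = 2/5.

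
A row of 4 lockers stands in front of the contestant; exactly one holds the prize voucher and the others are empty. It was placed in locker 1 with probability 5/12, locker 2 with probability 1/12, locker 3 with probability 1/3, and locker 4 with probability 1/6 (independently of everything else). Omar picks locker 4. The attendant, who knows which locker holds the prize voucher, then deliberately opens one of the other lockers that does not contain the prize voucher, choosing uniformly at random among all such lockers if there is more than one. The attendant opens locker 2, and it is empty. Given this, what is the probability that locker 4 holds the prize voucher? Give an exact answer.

4/31

Consider each possible location of the prize voucher in turn.
If it is in locker 1 (prior 5/12): the attendant has 2 equally likely choices, so probability 1/2; weight (5/12)·(1/2) = 5/24.
If it is in locker 2 (prior 1/12): the attendant opened locker 2, so this case is ruled out; weight (1/12)·0 = 0.
If it is in locker 3 (prior 1/3): the attendant has 2 equally likely choices, so probability 1/2; weight (1/3)·(1/2) = 1/6.
If it is in locker 4 (prior 1/6): the attendant has 3 equally likely choices, so probability 1/3; weight (1/6)·(1/3) = 1/18.
The weights sum to 31/72.
So P(the prize voucher in locker 4 | the attendant opened locker 2) = (1/18) / (31/72) = 4/31.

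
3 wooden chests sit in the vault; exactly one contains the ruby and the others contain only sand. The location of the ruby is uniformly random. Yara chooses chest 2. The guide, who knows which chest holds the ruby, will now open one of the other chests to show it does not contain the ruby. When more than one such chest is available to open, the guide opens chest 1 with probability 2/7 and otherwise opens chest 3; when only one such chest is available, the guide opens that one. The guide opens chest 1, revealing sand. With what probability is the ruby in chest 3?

Apply Bayes' rule, conditioning on where the ruby actually is.
If it is in chest 1 (prior 1/3): the guide opened chest 1, so this case is ruled out; weight (1/3)·0 = 0.
If it is in chest 2 (prior 1/3): chest 1 is available, opened with probability 2/7; weight (1/3)·(2/7) = 2/21.
If it is in chest 3 (prior 1/3): only chest 1 is available, probability 1; weight (1/3)·1 = 1/3.
The weights sum to 3/7.
So P(the ruby in chest 3 | the guide opened chest 1) = (1/3) / (3/7) = 7/9.

7/9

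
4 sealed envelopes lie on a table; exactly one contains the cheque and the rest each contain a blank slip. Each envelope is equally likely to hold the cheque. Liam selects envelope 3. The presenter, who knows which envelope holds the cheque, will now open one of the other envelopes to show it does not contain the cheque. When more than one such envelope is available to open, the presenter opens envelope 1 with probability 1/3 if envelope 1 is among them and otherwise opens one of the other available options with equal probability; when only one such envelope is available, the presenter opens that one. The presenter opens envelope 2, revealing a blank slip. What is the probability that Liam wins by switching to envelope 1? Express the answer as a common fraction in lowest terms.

1/3

Apply Bayes' rule, conditioning on where the cheque actually is.
If it is in envelope 1 (prior 1/4): envelope 1 holds the prize so is unavailable; the presenter chooses uniformly among the 2 others, probability 1/2; weight (1/4)·(1/2) = 1/8.
If it is in envelope 2 (prior 1/4): the presenter opened envelope 2, so this case is ruled out; weight (1/4)·0 = 0.
If it is in envelope 3 (prior 1/4): envelope 1 is available but not opened; envelope 2 gets probability (1 − 1/3)/2 = 1/3; weight (1/4)·(1/3) = 1/12.
If it is in envelope 4 (prior 1/4): envelope 1 is available but not opened, probability 2/3; weight (1/4)·(2/3) = 1/6.
The weights sum to 3/8.
So P(the cheque in envelope 1 | the presenter opened envelope 2) = (1/8) / (3/8) = 1/3.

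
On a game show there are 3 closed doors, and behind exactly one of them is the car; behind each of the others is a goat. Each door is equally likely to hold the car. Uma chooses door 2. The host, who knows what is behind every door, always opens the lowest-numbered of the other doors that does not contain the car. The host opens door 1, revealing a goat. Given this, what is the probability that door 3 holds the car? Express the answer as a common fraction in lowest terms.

1/2

Condition on the true location of the car.
If it is behind door 1 (prior 1/3): the host opened door 1, so this case is ruled out; weight (1/3)·0 = 0.
If it is behind either of doors 2 and 3 (prior 1/3 each): door 1 is the lowest-numbered option available, probability 1; weight (1/3)·1 = 1/3 each.
The weights sum to 2/3.
So P(the car behind door 3 | the host opened door 1) = (1/3) / (2/3) = 1/2.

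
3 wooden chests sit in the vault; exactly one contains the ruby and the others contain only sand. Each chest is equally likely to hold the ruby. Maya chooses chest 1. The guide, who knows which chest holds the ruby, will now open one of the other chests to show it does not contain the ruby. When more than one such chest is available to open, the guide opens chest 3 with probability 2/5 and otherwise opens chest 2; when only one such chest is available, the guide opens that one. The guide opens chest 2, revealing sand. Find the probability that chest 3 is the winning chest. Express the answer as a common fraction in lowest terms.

5/8

Apply Bayes' rule, conditioning on where the ruby actually is.
If it is in chest 1 (prior 1/3): chest 3 is available but not opened, probability 3/5; weight (1/3)·(3/5) = 1/5.
If it is in chest 2 (prior 1/3): the guide opened chest 2, so this case is ruled out; weight (1/3)·0 = 0.
If it is in chest 3 (prior 1/3): only chest 2 is available, probability 1; weight (1/3)·1 = 1/3.
The weights sum to 8/15.
So P(the ruby in chest 3 | the guide opened chest 2) = (1/3) / (8/15) = 5/8.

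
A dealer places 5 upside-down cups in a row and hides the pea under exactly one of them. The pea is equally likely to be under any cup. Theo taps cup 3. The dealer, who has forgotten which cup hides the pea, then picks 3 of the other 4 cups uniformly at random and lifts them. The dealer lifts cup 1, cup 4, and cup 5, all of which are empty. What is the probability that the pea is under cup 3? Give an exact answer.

Because the dealer chose which cups to lift without knowing where the pea is, the choice is independent of the prize location. Learning that none of the 3 opened cups holds the pea simply rules out those 3 locations and leaves the remaining 2 cups still equally likely by symmetry.
So P(the pea under cup 3) = 1/2.

1/2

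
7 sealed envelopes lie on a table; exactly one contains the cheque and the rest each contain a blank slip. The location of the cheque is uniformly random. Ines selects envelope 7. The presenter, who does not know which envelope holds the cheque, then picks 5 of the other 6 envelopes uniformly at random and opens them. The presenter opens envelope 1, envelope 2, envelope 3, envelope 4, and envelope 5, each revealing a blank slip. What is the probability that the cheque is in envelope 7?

Condition on the true location of the cheque.
If it is in any of envelopes 1, 2, 3, 4, and 5 (prior 1/7 each): that envelope was opened and seen not to hold the prize — ruled out; weight (1/7)·0 = 0 each.
If it is in either of envelopes 6 and 7 (prior 1/7 each): the presenter picks exactly this set with probability 1/6 regardless, and none is the prize; weight (1/7)·(1/6) = 1/42 each.
The weights sum to 1/21.
So P(the cheque in envelope 7 | the presenter opened envelope 1, envelope 2, envelope 3, envelope 4, and envelope 5) = (1/42) / (1/21) = 1/2.

1/2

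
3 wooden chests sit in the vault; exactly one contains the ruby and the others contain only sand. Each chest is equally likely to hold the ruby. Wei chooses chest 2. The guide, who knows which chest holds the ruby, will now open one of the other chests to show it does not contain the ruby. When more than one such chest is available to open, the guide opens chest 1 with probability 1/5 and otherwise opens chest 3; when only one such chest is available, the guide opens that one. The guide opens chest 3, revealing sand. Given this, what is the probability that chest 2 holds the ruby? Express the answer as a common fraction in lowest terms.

4/9

Condition on the true location of the ruby.
If it is in chest 1 (prior 1/3): only chest 3 is available, probability 1; weight (1/3)·1 = 1/3.
If it is in chest 2 (prior 1/3): chest 1 is available but not opened, probability 4/5; weight (1/3)·(4/5) = 4/15.
If it is in chest 3 (prior 1/3): the guide opened chest 3, so this case is ruled out; weight (1/3)·0 = 0.
The weights sum to 3/5.
So P(the ruby in chest 2 | the guide opened chest 3) = (4/15) / (3/5) = 4/9.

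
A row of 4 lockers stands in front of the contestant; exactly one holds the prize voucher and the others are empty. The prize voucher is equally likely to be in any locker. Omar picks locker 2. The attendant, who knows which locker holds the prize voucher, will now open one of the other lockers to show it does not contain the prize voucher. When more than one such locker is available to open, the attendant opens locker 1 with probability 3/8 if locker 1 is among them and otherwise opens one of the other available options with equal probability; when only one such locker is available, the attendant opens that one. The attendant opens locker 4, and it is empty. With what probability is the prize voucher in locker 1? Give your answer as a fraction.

Apply Bayes' rule, conditioning on where the prize voucher actually is.
If it is in locker 1 (prior 1/4): locker 1 holds the prize so is unavailable; the attendant chooses uniformly among the 2 others, probability 1/2; weight (1/4)·(1/2) = 1/8.
If it is in locker 2 (prior 1/4): locker 1 is available but not opened; locker 4 gets probability (1 − 3/8)/2 = 5/16; weight (1/4)·(5/16) = 5/64.
If it is in locker 3 (prior 1/4): locker 1 is available but not opened, probability 5/8; weight (1/4)·(5/8) = 5/32.
If it is in locker 4 (prior 1/4): the attendant opened locker 4, so this case is ruled out; weight (1/4)·0 = 0.
The weights sum to 23/64.
So P(the prize voucher in locker 1 | the attendant opened locker 4) = (1/8) / (23/64) = 8/23.

8/23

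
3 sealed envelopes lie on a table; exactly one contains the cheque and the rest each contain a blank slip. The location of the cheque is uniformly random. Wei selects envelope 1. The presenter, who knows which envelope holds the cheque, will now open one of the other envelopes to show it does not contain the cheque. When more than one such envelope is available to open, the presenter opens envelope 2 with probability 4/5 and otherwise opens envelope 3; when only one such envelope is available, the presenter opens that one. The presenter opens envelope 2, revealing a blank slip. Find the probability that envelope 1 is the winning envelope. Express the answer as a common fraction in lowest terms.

4/9

Condition on the true location of the cheque.
If it is in envelope 1 (prior 1/3): envelope 2 is available, opened with probability 4/5; weight (1/3)·(4/5) = 4/15.
If it is in envelope 2 (prior 1/3): the presenter opened envelope 2, so this case is ruled out; weight (1/3)·0 = 0.
If it is in envelope 3 (prior 1/3): only envelope 2 is available, probability 1; weight (1/3)·1 = 1/3.
The weights sum to 3/5.
So P(the cheque in envelope 1 | the presenter opened envelope 2) = (4/15) / (3/5) = 4/9.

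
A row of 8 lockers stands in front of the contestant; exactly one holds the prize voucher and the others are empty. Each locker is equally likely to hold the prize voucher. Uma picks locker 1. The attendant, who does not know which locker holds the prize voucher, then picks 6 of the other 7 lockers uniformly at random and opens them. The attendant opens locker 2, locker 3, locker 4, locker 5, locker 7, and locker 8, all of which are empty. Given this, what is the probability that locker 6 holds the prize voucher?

Consider each possible location of the prize voucher in turn.
If it is in either of lockers 1 and 6 (prior 1/8 each): the attendant picks exactly this set with probability 1/7 regardless, and none is the prize; weight (1/8)·(1/7) = 1/56 each.
If it is in any of lockers 2, 3, 4, 5, 7, and 8 (prior 1/8 each): that locker was opened and seen not to hold the prize — ruled out; weight (1/8)·0 = 0 each.
The weights sum to 1/28.
So P(the prize voucher in locker 6 | the attendant opened locker 2, locker 3, locker 4, locker 5, locker 7, and locker 8) = (1/56) / (1/28) = 1/2.

1/2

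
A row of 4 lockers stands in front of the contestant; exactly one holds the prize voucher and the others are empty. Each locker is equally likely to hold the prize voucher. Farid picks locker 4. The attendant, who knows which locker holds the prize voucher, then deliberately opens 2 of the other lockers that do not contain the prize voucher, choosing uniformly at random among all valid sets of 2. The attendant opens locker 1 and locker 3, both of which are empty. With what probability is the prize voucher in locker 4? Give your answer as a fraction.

1/4

Consider each possible location of the prize voucher in turn.
If it is in either of lockers 1 and 3 (prior 1/4 each): that locker was opened and seen not to hold the prize — ruled out; weight (1/4)·0 = 0 each.
If it is in locker 2 (prior 1/4): the attendant has no choice, probability 1; weight (1/4)·1 = 1/4.
If it is in locker 4 (prior 1/4): the attendant has 3 equally likely choices, so probability 1/3; weight (1/4)·(1/3) = 1/12.
The weights sum to 1/3.
So P(the prize voucher in locker 4 | the attendant opened locker 1 and locker 3) = (1/12) / (1/3) = 1/4.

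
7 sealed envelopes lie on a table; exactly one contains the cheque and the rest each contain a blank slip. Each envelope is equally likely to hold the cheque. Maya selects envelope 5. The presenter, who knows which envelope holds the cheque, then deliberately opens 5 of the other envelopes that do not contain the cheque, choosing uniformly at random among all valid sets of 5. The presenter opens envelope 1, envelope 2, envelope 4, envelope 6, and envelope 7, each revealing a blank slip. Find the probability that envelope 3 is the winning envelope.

Consider each possible location of the cheque in turn.
If it is in any of envelopes 1, 2, 4, 6, and 7 (prior 1/7 each): that envelope was opened and seen not to hold the prize — ruled out; weight (1/7)·0 = 0 each.
If it is in envelope 3 (prior 1/7): the presenter has no choice, probability 1; weight (1/7)·1 = 1/7.
If it is in envelope 5 (prior 1/7): the presenter has 6 equally likely choices, so probability 1/6; weight (1/7)·(1/6) = 1/42.
The weights sum to 1/6.
So P(the cheque in envelope 3 | the presenter opened envelope 1, envelope 2, envelope 4, envelope 6, and envelope 7) = (1/7) / (1/6) = 6/7.

6/7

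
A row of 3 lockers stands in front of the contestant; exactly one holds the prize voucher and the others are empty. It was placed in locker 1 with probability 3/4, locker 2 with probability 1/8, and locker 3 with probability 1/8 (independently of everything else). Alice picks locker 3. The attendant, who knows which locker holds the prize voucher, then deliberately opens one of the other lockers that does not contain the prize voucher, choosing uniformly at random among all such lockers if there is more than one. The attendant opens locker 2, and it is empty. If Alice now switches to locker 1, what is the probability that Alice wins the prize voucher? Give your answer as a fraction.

12/13

Condition on the true location of the prize voucher.
If it is in locker 1 (prior 3/4): the attendant has no choice, probability 1; weight (3/4)·1 = 3/4.
If it is in locker 2 (prior 1/8): the attendant opened locker 2, so this case is ruled out; weight (1/8)·0 = 0.
If it is in locker 3 (prior 1/8): the attendant has 2 equally likely choices, so probability 1/2; weight (1/8)·(1/2) = 1/16.
The weights sum to 13/16.
So P(the prize voucher in locker 1 | the attendant opened locker 2) = (3/4) / (13/16) = 12/13.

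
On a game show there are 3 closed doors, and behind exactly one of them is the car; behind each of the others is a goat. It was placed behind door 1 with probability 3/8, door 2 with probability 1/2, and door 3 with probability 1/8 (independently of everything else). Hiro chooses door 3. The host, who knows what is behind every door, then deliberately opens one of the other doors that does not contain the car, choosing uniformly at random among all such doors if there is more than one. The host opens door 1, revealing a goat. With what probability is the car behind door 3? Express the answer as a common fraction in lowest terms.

1/9

Apply Bayes' rule, conditioning on where the car actually is.
If it is behind door 1 (prior 3/8): the host opened door 1, so this case is ruled out; weight (3/8)·0 = 0.
If it is behind door 2 (prior 1/2): the host has no choice, probability 1; weight (1/2)·1 = 1/2.
If it is behind door 3 (prior 1/8): the host has 2 equally likely choices, so probability 1/2; weight (1/8)·(1/2) = 1/16.
The weights sum to 9/16.
So P(the car behind door 3 | the host opened door 1) = (1/16) / (9/16) = 1/9.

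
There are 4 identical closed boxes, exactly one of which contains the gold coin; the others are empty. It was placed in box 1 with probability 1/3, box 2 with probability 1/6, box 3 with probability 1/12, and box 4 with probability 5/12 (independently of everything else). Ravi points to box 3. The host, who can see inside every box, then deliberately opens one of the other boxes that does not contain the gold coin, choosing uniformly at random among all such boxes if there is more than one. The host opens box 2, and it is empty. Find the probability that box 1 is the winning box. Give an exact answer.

12/29

Apply Bayes' rule, conditioning on where the gold coin actually is.
If it is in box 1 (prior 1/3): the host has 2 equally likely choices, so probability 1/2; weight (1/3)·(1/2) = 1/6.
If it is in box 2 (prior 1/6): the host opened box 2, so this case is ruled out; weight (1/6)·0 = 0.
If it is in box 3 (prior 1/12): the host has 3 equally likely choices, so probability 1/3; weight (1/12)·(1/3) = 1/36.
If it is in box 4 (prior 5/12): the host has 2 equally likely choices, so probability 1/2; weight (5/12)·(1/2) = 5/24.
The weights sum to 29/72.
So P(the gold coin in box 1 | the host opened box 2) = (1/6) / (29/72) = 12/29.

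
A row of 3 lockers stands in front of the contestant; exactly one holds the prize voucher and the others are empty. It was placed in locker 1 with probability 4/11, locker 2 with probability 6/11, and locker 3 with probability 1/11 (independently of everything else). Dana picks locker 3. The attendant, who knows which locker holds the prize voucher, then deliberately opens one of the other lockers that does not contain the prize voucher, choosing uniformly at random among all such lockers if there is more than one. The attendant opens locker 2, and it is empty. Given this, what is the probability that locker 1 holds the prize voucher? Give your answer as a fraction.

Apply Bayes' rule, conditioning on where the prize voucher actually is.
If it is in locker 1 (prior 4/11): the attendant has no choice, probability 1; weight (4/11)·1 = 4/11.
If it is in locker 2 (prior 6/11): the attendant opened locker 2, so this case is ruled out; weight (6/11)·0 = 0.
If it is in locker 3 (prior 1/11): the attendant has 2 equally likely choices, so probability 1/2; weight (1/11)·(1/2) = 1/22.
The weights sum to 9/22.
So P(the prize voucher in locker 1 | the attendant opened locker 2) = (4/11) / (9/22) = 8/9.

8/9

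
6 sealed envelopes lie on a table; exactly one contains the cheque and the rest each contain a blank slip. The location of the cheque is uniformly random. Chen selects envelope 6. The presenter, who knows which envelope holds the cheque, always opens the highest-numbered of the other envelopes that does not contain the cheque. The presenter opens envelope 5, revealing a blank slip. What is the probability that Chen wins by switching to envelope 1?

1/5

Consider each possible location of the cheque in turn.
If it is in any of envelopes 1, 2, 3, 4, and 6 (prior 1/6 each): envelope 5 is the highest-numbered option available, probability 1; weight (1/6)·1 = 1/6 each.
If it is in envelope 5 (prior 1/6): the presenter opened envelope 5, so this case is ruled out; weight (1/6)·0 = 0.
The weights sum to 5/6.
So P(the cheque in envelope 1 | the presenter opened envelope 5) = (1/6) / (5/6) = 1/5.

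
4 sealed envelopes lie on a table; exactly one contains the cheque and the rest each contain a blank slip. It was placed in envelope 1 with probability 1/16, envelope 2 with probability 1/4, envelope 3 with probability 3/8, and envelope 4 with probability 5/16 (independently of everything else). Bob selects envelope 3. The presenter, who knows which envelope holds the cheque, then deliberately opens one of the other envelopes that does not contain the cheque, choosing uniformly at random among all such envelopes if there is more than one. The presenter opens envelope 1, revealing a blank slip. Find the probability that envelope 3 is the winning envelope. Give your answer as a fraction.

4/13

Apply Bayes' rule, conditioning on where the cheque actually is.
If it is in envelope 1 (prior 1/16): the presenter opened envelope 1, so this case is ruled out; weight (1/16)·0 = 0.
If it is in envelope 2 (prior 1/4): the presenter has 2 equally likely choices, so probability 1/2; weight (1/4)·(1/2) = 1/8.
If it is in envelope 3 (prior 3/8): the presenter has 3 equally likely choices, so probability 1/3; weight (3/8)·(1/3) = 1/8.
If it is in envelope 4 (prior 5/16): the presenter has 2 equally likely choices, so probability 1/2; weight (5/16)·(1/2) = 5/32.
The weights sum to 13/32.
So P(the cheque in envelope 3 | the presenter opened envelope 1) = (1/8) / (13/32) = 4/13.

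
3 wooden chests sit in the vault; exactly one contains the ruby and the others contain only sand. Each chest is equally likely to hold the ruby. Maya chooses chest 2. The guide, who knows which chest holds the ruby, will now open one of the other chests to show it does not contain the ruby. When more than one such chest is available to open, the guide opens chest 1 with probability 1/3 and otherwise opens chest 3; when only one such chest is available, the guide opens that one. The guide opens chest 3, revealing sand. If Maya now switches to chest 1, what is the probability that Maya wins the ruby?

3/5

Condition on the true location of the ruby.
If it is in chest 1 (prior 1/3): only chest 3 is available, probability 1; weight (1/3)·1 = 1/3.
If it is in chest 2 (prior 1/3): chest 1 is available but not opened, probability 2/3; weight (1/3)·(2/3) = 2/9.
If it is in chest 3 (prior 1/3): the guide opened chest 3, so this case is ruled out; weight (1/3)·0 = 0.
The weights sum to 5/9.
So P(the ruby in chest 1 | the guide opened chest 3) = (1/3) / (5/9) = 3/5.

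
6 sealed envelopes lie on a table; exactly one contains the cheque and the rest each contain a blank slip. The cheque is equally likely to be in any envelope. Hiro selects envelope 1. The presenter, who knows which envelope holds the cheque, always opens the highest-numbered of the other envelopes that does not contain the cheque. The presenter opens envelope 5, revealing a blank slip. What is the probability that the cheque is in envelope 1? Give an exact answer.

Apply Bayes' rule, conditioning on where the cheque actually is.
If it is in any of envelopes 1, 2, 3, and 4 (prior 1/6 each): the presenter would have opened envelope 6 instead, probability 0; weight (1/6)·0 = 0 each.
If it is in envelope 5 (prior 1/6): the presenter opened envelope 5, so this case is ruled out; weight (1/6)·0 = 0.
If it is in envelope 6 (prior 1/6): envelope 5 is the highest-numbered option available, probability 1; weight (1/6)·1 = 1/6.
The weights sum to 1/6.
So P(the cheque in envelope 1 | the presenter opened envelope 5) = 0 / (1/6) = 0.

0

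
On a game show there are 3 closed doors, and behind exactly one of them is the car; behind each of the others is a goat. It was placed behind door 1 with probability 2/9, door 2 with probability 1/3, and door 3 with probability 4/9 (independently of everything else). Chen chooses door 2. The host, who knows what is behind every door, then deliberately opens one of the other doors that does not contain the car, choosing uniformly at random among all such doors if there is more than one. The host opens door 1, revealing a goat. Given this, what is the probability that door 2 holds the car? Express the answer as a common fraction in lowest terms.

3/11

Consider each possible location of the car in turn.
If it is behind door 1 (prior 2/9): the host opened door 1, so this case is ruled out; weight (2/9)·0 = 0.
If it is behind door 2 (prior 1/3): the host has 2 equally likely choices, so probability 1/2; weight (1/3)·(1/2) = 1/6.
If it is behind door 3 (prior 4/9): the host has no choice, probability 1; weight (4/9)·1 = 4/9.
The weights sum to 11/18.
So P(the car behind door 2 | the host opened door 1) = (1/6) / (11/18) = 3/11.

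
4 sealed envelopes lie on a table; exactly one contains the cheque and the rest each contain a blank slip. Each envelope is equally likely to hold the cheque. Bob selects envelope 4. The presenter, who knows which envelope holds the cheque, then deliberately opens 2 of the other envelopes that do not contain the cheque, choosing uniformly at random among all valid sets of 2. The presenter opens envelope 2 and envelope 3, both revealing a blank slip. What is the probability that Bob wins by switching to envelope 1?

Consider each possible location of the cheque in turn.
If it is in envelope 1 (prior 1/4): the presenter has no choice, probability 1; weight (1/4)·1 = 1/4.
If it is in either of envelopes 2 and 3 (prior 1/4 each): that envelope was opened and seen not to hold the prize — ruled out; weight (1/4)·0 = 0 each.
If it is in envelope 4 (prior 1/4): the presenter has 3 equally likely choices, so probability 1/3; weight (1/4)·(1/3) = 1/12.
The weights sum to 1/3.
So P(the cheque in envelope 1 | the presenter opened envelope 2 and envelope 3) = (1/4) / (1/3) = 3/4.

3/4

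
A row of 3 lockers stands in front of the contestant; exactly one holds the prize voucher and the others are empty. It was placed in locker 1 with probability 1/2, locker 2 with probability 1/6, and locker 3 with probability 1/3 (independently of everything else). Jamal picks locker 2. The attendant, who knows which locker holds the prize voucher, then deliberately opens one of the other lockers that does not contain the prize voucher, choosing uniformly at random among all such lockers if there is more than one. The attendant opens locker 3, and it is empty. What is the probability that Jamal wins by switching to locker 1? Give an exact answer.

Apply Bayes' rule, conditioning on where the prize voucher actually is.
If it is in locker 1 (prior 1/2): the attendant has no choice, probability 1; weight (1/2)·1 = 1/2.
If it is in locker 2 (prior 1/6): the attendant has 2 equally likely choices, so probability 1/2; weight (1/6)·(1/2) = 1/12.
If it is in locker 3 (prior 1/3): the attendant opened locker 3, so this case is ruled out; weight (1/3)·0 = 0.
The weights sum to 7/12.
So P(the prize voucher in locker 1 | the attendant opened locker 3) = (1/2) / (7/12) = 6/7.

6/7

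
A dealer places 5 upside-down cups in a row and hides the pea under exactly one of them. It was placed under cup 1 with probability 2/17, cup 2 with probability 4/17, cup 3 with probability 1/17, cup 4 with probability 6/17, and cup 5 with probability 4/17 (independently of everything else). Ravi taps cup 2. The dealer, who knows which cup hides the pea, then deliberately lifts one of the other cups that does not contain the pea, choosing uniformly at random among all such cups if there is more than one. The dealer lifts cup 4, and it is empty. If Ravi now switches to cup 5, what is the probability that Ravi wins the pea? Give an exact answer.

Condition on the true location of the pea.
If it is under cup 1 (prior 2/17): the dealer has 3 equally likely choices, so probability 1/3; weight (2/17)·(1/3) = 2/51.
If it is under cup 2 (prior 4/17): the dealer has 4 equally likely choices, so probability 1/4; weight (4/17)·(1/4) = 1/17.
If it is under cup 3 (prior 1/17): the dealer has 3 equally likely choices, so probability 1/3; weight (1/17)·(1/3) = 1/51.
If it is under cup 4 (prior 6/17): the dealer opened cup 4, so this case is ruled out; weight (6/17)·0 = 0.
If it is under cup 5 (prior 4/17): the dealer has 3 equally likely choices, so probability 1/3; weight (4/17)·(1/3) = 4/51.
The weights sum to 10/51.
So P(the pea under cup 5 | the dealer opened cup 4) = (4/51) / (10/51) = 2/5.

2/5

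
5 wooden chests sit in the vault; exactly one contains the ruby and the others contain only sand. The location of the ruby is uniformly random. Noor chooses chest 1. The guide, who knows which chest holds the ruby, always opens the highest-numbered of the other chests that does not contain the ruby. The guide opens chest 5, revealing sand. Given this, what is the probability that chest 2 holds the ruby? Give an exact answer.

1/4

Condition on the true location of the ruby.
If it is in any of chests 1, 2, 3, and 4 (prior 1/5 each): chest 5 is the highest-numbered option available, probability 1; weight (1/5)·1 = 1/5 each.
If it is in chest 5 (prior 1/5): the guide opened chest 5, so this case is ruled out; weight (1/5)·0 = 0.
The weights sum to 4/5.
So P(the ruby in chest 2 | the guide opened chest 5) = (1/5) / (4/5) = 1/4.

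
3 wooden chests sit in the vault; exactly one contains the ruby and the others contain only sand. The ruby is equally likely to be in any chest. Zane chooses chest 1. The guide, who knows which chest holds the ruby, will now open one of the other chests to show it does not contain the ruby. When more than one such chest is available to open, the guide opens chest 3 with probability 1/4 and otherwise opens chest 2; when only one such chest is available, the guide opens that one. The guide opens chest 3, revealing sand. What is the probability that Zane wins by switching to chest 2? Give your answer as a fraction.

4/5

Condition on the true location of the ruby.
If it is in chest 1 (prior 1/3): chest 3 is available, opened with probability 1/4; weight (1/3)·(1/4) = 1/12.
If it is in chest 2 (prior 1/3): only chest 3 is available, probability 1; weight (1/3)·1 = 1/3.
If it is in chest 3 (prior 1/3): the guide opened chest 3, so this case is ruled out; weight (1/3)·0 = 0.
The weights sum to 5/12.
So P(the ruby in chest 2 | the guide opened chest 3) = (1/3) / (5/12) = 4/5.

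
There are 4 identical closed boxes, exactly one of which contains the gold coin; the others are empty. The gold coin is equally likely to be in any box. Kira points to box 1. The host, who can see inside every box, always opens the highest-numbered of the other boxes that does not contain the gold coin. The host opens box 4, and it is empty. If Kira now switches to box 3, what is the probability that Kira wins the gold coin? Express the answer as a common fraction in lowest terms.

Apply Bayes' rule, conditioning on where the gold coin actually is.
If it is in any of boxes 1, 2, and 3 (prior 1/4 each): box 4 is the highest-numbered option available, probability 1; weight (1/4)·1 = 1/4 each.
If it is in box 4 (prior 1/4): the host opened box 4, so this case is ruled out; weight (1/4)·0 = 0.
The weights sum to 3/4.
So P(the gold coin in box 3 | the host opened box 4) = (1/4) / (3/4) = 1/3.

1/3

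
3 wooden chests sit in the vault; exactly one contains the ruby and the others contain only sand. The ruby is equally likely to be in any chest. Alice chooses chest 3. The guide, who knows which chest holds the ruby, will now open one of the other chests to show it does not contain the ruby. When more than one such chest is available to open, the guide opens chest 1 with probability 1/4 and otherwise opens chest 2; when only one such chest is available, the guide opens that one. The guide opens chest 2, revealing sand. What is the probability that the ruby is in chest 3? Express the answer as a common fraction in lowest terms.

Condition on the true location of the ruby.
If it is in chest 1 (prior 1/3): only chest 2 is available, probability 1; weight (1/3)·1 = 1/3.
If it is in chest 2 (prior 1/3): the guide opened chest 2, so this case is ruled out; weight (1/3)·0 = 0.
If it is in chest 3 (prior 1/3): chest 1 is available but not opened, probability 3/4; weight (1/3)·(3/4) = 1/4.
The weights sum to 7/12.
So P(the ruby in chest 3 | the guide opened chest 2) = (1/4) / (7/12) = 3/7.

3/7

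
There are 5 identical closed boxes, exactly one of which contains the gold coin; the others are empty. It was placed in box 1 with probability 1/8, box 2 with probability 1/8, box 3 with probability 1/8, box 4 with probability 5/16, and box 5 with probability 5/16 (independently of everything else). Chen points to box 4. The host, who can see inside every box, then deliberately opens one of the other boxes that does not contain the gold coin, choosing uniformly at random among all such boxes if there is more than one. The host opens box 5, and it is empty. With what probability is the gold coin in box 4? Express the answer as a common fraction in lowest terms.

5/13

Consider each possible location of the gold coin in turn.
If it is in any of boxes 1, 2, and 3 (prior 1/8 each): the host has 3 equally likely choices, so probability 1/3; weight (1/8)·(1/3) = 1/24 each.
If it is in box 4 (prior 5/16): the host has 4 equally likely choices, so probability 1/4; weight (5/16)·(1/4) = 5/64.
If it is in box 5 (prior 5/16): the host opened box 5, so this case is ruled out; weight (5/16)·0 = 0.
The weights sum to 13/64.
So P(the gold coin in box 4 | the host opened box 5) = (5/64) / (13/64) = 5/13.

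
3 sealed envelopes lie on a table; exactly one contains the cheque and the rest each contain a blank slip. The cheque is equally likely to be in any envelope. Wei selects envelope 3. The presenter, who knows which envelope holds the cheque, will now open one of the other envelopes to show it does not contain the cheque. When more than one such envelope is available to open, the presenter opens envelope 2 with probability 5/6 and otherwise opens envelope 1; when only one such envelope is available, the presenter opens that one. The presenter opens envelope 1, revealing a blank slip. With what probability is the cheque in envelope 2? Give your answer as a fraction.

6/7

Consider each possible location of the cheque in turn.
If it is in envelope 1 (prior 1/3): the presenter opened envelope 1, so this case is ruled out; weight (1/3)·0 = 0.
If it is in envelope 2 (prior 1/3): only envelope 1 is available, probability 1; weight (1/3)·1 = 1/3.
If it is in envelope 3 (prior 1/3): envelope 2 is available but not opened, probability 1/6; weight (1/3)·(1/6) = 1/18.
The weights sum to 7/18.
So P(the cheque in envelope 2 | the presenter opened envelope 1) = (1/3) / (7/18) = 6/7.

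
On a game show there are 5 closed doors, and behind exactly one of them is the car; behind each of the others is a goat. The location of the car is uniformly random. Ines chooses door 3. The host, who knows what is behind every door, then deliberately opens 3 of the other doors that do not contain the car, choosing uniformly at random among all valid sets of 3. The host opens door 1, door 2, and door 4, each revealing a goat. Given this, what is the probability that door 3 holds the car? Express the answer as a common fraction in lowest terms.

Apply Bayes' rule, conditioning on where the car actually is.
If it is behind any of doors 1, 2, and 4 (prior 1/5 each): that door was opened and seen not to hold the prize — ruled out; weight (1/5)·0 = 0 each.
If it is behind door 3 (prior 1/5): the host has 4 equally likely choices, so probability 1/4; weight (1/5)·(1/4) = 1/20.
If it is behind door 5 (prior 1/5): the host has no choice, probability 1; weight (1/5)·1 = 1/5.
The weights sum to 1/4.
So P(the car behind door 3 | the host opened door 1, door 2, and door 4) = (1/20) / (1/4) = 1/5.

1/5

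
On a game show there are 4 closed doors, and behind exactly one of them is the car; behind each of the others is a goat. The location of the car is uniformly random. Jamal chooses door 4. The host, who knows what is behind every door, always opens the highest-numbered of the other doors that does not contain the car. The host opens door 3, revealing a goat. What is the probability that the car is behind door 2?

Consider each possible location of the car in turn.
If it is behind any of doors 1, 2, and 4 (prior 1/4 each): door 3 is the highest-numbered option available, probability 1; weight (1/4)·1 = 1/4 each.
If it is behind door 3 (prior 1/4): the host opened door 3, so this case is ruled out; weight (1/4)·0 = 0.
The weights sum to 3/4.
So P(the car behind door 2 | the host opened door 3) = (1/4) / (3/4) = 1/3.

1/3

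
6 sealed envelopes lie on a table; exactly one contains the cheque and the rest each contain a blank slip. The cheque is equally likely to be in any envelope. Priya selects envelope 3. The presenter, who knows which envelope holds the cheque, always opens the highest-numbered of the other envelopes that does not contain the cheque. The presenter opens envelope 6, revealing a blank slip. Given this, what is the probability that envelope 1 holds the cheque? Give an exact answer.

Condition on the true location of the cheque.
If it is in any of envelopes 1, 2, 3, 4, and 5 (prior 1/6 each): envelope 6 is the highest-numbered option available, probability 1; weight (1/6)·1 = 1/6 each.
If it is in envelope 6 (prior 1/6): the presenter opened envelope 6, so this case is ruled out; weight (1/6)·0 = 0.
The weights sum to 5/6.
So P(the cheque in envelope 1 | the presenter opened envelope 6) = (1/6) / (5/6) = 1/5.

1/5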